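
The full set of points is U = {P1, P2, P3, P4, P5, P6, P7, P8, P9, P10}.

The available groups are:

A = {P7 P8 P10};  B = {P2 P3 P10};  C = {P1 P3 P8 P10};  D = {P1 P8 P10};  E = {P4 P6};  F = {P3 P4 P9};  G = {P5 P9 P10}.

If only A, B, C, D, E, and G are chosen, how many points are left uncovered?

0

Union of A, B, C, D, E, G = {P1, P2, P3, P4, P5, P6, P7, P8, P9, P10} — that's every point, so 0 are uncovered.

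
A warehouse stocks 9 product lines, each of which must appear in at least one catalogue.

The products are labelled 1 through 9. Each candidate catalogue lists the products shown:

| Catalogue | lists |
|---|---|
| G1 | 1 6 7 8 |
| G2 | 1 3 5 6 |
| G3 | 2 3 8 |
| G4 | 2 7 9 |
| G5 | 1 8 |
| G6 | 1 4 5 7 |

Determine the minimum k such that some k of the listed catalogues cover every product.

4

Take {G1, G2, G4, G6}. Their union is {1, 2, 3, 4, 5, 6, 7, 8, 9}, which is all 9 products.
No 3 of the 6 catalogues cover everything (all 20 combinations miss at least one product), so 4 is optimal.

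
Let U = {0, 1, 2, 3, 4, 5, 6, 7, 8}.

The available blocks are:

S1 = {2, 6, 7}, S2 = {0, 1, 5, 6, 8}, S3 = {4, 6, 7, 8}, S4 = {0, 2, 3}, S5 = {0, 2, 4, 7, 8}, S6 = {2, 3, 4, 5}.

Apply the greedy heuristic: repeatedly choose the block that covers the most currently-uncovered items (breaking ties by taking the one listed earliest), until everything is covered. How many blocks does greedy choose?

3

Greedy: pick S2 (covers 5 new) → pick S5 (covers 3 new) → pick S4 (covers 1 new). Total picks: 3.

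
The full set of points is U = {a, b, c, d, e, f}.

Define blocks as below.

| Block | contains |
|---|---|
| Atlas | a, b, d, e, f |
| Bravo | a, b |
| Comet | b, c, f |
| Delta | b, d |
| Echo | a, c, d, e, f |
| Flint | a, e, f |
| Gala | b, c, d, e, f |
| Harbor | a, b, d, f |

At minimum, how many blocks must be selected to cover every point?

Take {Comet, Echo}. Their union is {a, b, c, d, e, f}, which is all 6 points.
No single block has all 6 points (the largest, Atlas, has 5), so 2 is optimal.

2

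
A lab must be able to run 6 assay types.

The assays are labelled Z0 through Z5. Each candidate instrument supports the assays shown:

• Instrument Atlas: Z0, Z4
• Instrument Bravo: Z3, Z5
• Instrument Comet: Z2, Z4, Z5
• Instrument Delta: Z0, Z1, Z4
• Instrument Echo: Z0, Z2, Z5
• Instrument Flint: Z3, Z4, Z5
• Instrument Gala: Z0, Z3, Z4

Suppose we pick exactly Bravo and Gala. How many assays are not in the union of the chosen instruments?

Union of Bravo, Gala = {Z0, Z3, Z4, Z5}.
Not covered: Z1, Z2 — 2 assays.

2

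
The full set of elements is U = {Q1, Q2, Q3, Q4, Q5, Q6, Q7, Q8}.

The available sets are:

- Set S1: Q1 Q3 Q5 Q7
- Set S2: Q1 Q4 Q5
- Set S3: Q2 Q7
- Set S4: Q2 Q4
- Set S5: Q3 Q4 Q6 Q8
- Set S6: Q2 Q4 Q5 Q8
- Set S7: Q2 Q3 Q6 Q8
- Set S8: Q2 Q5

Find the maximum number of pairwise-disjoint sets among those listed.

S2, S3 are pairwise disjoint (S2={Q1,Q4,Q5}; S3={Q2,Q7}).
Every remaining set overlaps one of these, and no 3 of the listed sets are pairwise disjoint, so 2 is the maximum.

2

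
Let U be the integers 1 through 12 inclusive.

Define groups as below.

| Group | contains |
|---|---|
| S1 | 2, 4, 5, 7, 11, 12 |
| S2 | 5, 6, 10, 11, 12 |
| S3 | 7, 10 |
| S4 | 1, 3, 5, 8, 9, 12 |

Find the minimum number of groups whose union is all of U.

3

S1 and S2 and S4 together: S1 ∪ S2 ∪ S4 = {1, 2, 3, 4, 5, 6, 7, 8, 9, 10, 11, 12} — every item is covered.
Only S4 contains 1, so S4 is forced; the remaining 6 items need at least 2 more groups (each remaining group adds at most 4) — so at least 3 groups are needed, and 3 is optimal.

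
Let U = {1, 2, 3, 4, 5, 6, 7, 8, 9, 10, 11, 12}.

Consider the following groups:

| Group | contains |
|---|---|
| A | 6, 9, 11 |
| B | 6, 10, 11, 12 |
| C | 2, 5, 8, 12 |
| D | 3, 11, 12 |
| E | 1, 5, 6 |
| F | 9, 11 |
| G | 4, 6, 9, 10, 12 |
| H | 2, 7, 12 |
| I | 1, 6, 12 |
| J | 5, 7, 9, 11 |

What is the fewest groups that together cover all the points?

5

Take {C, D, E, G, H}. Their union is {1, 2, 3, 4, 5, 6, 7, 8, 9, 10, 11, 12}, which is all 12 points.
No 4 of the 10 groups cover everything (all 210 combinations miss at least one point), so 5 is optimal.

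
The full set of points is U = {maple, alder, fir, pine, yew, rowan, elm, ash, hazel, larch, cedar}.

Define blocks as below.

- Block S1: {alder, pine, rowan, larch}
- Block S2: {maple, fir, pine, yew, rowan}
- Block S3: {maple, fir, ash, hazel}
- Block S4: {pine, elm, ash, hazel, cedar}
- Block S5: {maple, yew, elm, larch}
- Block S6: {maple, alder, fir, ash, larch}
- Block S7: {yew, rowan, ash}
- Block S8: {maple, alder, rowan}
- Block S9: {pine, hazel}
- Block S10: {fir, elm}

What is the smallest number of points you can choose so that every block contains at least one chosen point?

Take H = {maple, pine, elm, ash}. Each listed block contains at least one of these, so H is a hitting set of size 4.
No choice of 3 points meets every block, so 4 is the minimum.

4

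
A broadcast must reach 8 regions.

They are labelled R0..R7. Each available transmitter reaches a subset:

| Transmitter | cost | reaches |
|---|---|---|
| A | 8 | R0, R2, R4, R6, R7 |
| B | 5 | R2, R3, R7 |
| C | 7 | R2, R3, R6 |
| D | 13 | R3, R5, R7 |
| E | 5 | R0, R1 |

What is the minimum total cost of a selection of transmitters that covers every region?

26

A, D, E together cover every region (A ∪ D ∪ E = {R0, R1, R2, R3, R4, R5, R6, R7}); total cost 8 + 13 + 5 = 26.
The greedy pick A, B, E, D costs 31; no covering selection beats 26.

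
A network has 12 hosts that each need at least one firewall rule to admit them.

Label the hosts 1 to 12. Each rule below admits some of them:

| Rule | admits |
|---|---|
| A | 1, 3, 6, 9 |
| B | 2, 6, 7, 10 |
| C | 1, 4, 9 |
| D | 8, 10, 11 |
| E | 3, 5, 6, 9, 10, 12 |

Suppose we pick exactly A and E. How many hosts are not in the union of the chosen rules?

Union of A, E = {1, 3, 5, 6, 9, 10, 12}.
Not covered: 2, 4, 7, 8, 11 — 5 hosts.

5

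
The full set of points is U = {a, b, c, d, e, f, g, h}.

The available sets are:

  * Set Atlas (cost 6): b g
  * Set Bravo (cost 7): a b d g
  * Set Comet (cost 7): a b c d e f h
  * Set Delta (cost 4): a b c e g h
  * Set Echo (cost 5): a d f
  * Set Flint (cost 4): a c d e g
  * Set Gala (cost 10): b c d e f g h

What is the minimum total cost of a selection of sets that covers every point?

Delta, Echo together cover every point (Delta ∪ Echo = {a, b, c, d, e, f, g, h}); total cost 4 + 5 = 9.
No covering selection has total cost below 9.

9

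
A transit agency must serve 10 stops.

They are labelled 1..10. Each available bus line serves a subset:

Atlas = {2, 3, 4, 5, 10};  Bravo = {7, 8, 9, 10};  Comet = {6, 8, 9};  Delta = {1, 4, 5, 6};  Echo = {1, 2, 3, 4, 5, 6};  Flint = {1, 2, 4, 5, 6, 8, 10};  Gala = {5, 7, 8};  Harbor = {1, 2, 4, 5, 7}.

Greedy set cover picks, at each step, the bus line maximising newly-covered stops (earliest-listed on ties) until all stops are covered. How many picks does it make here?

Greedy: pick Flint (covers 7 new) → pick Bravo (covers 2 new) → pick Atlas (covers 1 new). Total picks: 3.
(The true minimum cover uses only 2 bus lines, so greedy is not optimal here.)

3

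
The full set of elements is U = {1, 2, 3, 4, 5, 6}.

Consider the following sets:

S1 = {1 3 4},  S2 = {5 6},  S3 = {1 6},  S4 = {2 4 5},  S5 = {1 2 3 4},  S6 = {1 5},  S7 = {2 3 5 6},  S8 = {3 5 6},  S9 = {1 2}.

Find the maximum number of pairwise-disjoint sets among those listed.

S1, S2 are pairwise disjoint (S1={1,3,4}; S2={5,6}).
Every remaining set overlaps one of these, and no 3 of the listed sets are pairwise disjoint, so 2 is the maximum.

2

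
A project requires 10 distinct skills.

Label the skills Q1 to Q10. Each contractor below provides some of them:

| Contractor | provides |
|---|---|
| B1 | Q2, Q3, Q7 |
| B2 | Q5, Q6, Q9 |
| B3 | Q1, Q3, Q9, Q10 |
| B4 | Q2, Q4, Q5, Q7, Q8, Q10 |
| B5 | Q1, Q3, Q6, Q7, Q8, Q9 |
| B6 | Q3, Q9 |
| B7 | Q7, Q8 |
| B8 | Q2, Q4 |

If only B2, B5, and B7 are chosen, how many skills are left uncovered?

3

Union of B2, B5, B7 = {Q1, Q3, Q5, Q6, Q7, Q8, Q9}.
Not covered: Q2, Q4, Q10 — 3 skills.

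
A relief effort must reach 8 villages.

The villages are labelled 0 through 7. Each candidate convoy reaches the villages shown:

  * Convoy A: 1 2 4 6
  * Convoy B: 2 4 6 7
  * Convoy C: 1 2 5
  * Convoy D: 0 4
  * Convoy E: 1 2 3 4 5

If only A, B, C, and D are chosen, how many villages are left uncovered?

1

Union of A, B, C, D = {0, 1, 2, 4, 5, 6, 7}.
Not covered: 3 — 1 village.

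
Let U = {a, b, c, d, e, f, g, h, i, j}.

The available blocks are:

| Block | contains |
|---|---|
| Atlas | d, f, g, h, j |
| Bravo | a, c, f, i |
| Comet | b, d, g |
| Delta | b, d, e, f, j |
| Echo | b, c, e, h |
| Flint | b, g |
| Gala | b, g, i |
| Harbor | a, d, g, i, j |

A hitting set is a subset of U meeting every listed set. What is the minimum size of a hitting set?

3

T = {a, b, d} meets every block (each contains at least one member of T), and |T| = 3.
No choice of 2 elements meets every block, so 3 is the minimum.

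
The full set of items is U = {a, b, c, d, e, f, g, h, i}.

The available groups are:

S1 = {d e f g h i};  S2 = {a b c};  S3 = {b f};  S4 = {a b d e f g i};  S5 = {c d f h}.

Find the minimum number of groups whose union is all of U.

2

S1 and S2 together: S1 ∪ S2 = {a, b, c, d, e, f, g, h, i} — every item is covered.
No single group has all 9 items (the largest, S4, has 7), so 2 is optimal.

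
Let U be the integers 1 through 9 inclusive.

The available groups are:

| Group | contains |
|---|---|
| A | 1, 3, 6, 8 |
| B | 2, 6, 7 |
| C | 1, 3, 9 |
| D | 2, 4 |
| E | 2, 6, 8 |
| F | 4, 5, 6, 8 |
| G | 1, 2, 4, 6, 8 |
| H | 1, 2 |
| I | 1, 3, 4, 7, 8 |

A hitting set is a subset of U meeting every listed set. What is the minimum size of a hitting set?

T = {1, 2, 6} meets every group (each contains at least one member of T), and |T| = 3.
No choice of 2 elements meets every group, so 3 is the minimum.

3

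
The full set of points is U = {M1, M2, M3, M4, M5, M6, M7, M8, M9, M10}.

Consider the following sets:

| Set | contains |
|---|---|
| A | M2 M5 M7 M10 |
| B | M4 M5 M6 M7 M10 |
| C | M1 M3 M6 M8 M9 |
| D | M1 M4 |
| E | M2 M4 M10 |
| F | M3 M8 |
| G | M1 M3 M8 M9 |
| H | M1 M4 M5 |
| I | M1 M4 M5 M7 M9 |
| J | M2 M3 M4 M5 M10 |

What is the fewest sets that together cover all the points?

3

Take {B, C, J}. Their union is {M1, M2, M3, M4, M5, M6, M7, M8, M9, M10}, which is all 10 points.
No 2 of the 10 sets cover everything (all 45 combinations miss at least one point), so 3 is optimal.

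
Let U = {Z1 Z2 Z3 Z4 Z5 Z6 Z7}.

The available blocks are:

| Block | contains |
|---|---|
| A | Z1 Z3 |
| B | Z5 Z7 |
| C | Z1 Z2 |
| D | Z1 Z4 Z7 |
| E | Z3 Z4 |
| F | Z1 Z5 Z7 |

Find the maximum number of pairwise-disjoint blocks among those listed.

3

B, C, E are pairwise disjoint (B={Z5,Z7}; C={Z1,Z2}; E={Z3,Z4}).
Every remaining block overlaps one of these, and no 4 of the listed blocks are pairwise disjoint, so 3 is the maximum.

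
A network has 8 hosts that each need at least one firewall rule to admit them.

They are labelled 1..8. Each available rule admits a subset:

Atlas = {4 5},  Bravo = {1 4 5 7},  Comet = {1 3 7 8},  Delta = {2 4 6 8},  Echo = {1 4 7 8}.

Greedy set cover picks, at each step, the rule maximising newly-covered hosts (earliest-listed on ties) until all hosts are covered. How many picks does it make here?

3

Greedy: pick Bravo (covers 4 new) → pick Delta (covers 3 new) → pick Comet (covers 1 new). Total picks: 3.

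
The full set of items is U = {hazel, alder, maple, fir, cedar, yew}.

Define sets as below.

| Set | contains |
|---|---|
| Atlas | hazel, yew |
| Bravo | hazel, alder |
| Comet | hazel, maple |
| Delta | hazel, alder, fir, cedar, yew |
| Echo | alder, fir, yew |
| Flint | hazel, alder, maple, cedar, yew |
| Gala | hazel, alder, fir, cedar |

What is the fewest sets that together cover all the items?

2

Comet and Delta cover everything between them: the union {hazel, alder, maple, fir, cedar, yew} is all of U.
No single set has all 6 items (the largest, Delta, has 5), so 2 is optimal.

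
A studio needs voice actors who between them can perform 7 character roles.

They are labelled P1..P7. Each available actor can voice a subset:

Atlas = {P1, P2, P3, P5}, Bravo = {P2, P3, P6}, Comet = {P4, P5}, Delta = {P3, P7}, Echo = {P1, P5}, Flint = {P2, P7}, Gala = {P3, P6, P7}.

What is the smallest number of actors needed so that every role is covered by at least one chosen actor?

Take {Atlas, Comet, Gala}. Their union is {P1, P2, P3, P4, P5, P6, P7}, which is all 7 roles.
Only Comet contains P4, so Comet is forced; the remaining 5 roles need at least 2 more actors (each remaining actor adds at most 3) — so at least 3 actors are needed, and 3 is optimal.

3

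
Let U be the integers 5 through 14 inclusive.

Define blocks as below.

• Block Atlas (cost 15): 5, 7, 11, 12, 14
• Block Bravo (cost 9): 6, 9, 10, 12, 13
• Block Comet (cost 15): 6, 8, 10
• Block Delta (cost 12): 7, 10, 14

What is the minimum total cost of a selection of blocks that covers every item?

Atlas, Bravo, Comet together cover every item (Atlas ∪ Bravo ∪ Comet = {5, 6, 7, 8, 9, 10, 11, 12, 13, 14}); total cost 15 + 9 + 15 = 39.
No covering selection has total cost below 39.

39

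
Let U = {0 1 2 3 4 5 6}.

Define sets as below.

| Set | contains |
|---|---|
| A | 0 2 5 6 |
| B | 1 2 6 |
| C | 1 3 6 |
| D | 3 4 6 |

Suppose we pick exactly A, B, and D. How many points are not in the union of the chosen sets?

Union of A, B, D = {0, 1, 2, 3, 4, 5, 6} — that's every point, so 0 are uncovered.

0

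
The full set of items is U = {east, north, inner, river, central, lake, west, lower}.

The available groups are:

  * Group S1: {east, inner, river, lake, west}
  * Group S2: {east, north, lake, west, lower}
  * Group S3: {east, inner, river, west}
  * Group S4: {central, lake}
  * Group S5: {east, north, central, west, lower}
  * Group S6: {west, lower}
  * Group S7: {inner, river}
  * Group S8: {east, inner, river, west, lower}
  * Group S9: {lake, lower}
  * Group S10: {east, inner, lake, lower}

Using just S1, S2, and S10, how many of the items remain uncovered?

1

Union of S1, S2, S10 = {east, north, inner, river, lake, west, lower}.
Not covered: central — 1 item.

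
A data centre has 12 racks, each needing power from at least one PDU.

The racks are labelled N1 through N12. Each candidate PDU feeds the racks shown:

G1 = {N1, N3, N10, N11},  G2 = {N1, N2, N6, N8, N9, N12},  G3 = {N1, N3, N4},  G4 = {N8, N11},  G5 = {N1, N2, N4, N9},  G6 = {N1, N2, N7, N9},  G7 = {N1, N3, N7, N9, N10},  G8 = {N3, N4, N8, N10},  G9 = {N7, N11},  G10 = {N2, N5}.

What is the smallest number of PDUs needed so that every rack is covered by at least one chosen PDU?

4

Take {G2, G8, G9, G10}. Their union is {N1, N2, N3, N4, N5, N6, N7, N8, N9, N10, N11, N12}, which is all 12 racks.
No 3 of the 10 PDUs cover everything (all 120 combinations miss at least one rack), so 4 is optimal.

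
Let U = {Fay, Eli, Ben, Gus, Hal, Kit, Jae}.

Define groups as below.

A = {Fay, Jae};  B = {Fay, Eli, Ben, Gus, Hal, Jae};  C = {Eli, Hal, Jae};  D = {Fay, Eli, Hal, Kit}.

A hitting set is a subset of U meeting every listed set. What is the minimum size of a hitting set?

2

Take H = {Fay, Jae}. Each listed group contains at least one of these, so H is a hitting set of size 2.
No single item lies in every group, so at least 2 are needed and 2 is optimal.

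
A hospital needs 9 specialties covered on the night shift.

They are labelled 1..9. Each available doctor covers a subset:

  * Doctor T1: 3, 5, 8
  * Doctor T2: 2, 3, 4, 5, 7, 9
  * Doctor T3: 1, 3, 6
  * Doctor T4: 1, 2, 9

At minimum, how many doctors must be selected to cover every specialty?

Take {T1, T2, T3}. Their union is {1, 2, 3, 4, 5, 6, 7, 8, 9}, which is all 9 specialties.
Only T2 contains 4, so T2 is forced; the remaining 3 specialties need at least 2 more doctors (each remaining doctor adds at most 2) — so at least 3 doctors are needed, and 3 is optimal.

3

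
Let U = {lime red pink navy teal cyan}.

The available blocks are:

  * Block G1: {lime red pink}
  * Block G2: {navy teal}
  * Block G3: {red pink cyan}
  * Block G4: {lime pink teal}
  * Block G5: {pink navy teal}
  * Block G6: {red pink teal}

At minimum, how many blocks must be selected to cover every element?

Take {G1, G2, G3}. Their union is {lime, red, pink, navy, teal, cyan}, which is all 6 elements.
Only G3 contains cyan, so G3 is forced; the remaining 3 elements need at least 2 more blocks (each remaining block adds at most 2) — so at least 3 blocks are needed, and 3 is optimal.

3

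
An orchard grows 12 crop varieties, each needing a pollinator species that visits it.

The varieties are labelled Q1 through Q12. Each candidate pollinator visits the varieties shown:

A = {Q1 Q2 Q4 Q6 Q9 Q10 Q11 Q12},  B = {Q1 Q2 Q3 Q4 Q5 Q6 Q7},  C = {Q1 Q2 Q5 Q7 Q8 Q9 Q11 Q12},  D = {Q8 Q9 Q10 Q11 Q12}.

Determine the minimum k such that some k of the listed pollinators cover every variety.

Take {B, D}. Their union is {Q1, Q2, Q3, Q4, Q5, Q6, Q7, Q8, Q9, Q10, Q11, Q12}, which is all 12 varieties.
No single pollinator has all 12 varieties (the largest, A, has 8), so 2 is optimal.

2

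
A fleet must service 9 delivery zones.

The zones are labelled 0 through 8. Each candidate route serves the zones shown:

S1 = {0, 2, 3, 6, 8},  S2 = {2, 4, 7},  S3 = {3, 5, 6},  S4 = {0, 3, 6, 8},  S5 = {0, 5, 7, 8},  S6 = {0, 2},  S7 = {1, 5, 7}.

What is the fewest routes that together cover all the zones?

S1 and S2 and S7 together: S1 ∪ S2 ∪ S7 = {0, 1, 2, 3, 4, 5, 6, 7, 8} — every zone is covered.
Only S7 contains 1, so S7 is forced; the remaining 6 zones need at least 2 more routes (each remaining route adds at most 5) — so at least 3 routes are needed, and 3 is optimal.

3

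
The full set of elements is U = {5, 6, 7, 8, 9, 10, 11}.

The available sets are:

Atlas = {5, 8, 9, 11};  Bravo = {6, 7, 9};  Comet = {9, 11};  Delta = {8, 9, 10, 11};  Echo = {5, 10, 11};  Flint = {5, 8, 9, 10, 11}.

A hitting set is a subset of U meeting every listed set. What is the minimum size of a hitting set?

2

Take H = {9, 11}. Each listed set contains at least one of these, so H is a hitting set of size 2.
The sets Bravo, Echo are pairwise disjoint, so any hitting set needs a separate element for each — at least 2. Hence 2 is optimal.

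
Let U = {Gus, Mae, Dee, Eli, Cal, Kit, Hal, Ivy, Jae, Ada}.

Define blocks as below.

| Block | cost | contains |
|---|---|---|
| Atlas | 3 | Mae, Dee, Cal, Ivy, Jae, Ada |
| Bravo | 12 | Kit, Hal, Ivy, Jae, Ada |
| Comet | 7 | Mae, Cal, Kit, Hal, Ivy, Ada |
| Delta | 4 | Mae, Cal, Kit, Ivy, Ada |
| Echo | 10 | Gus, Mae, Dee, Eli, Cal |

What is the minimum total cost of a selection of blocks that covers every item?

20

Atlas, Comet, Echo together cover every item (Atlas ∪ Comet ∪ Echo = {Gus, Mae, Dee, Eli, Cal, Kit, Hal, Ivy, Jae, Ada}); total cost 3 + 7 + 10 = 20.
No covering selection has total cost below 20.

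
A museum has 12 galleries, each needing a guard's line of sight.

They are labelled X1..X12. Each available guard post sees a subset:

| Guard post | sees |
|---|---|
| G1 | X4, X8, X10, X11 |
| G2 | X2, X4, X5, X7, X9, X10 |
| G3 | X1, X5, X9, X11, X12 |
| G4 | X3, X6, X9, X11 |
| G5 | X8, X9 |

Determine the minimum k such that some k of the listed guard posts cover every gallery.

G2 and G3 and G4 and G5 together: G2 ∪ G3 ∪ G4 ∪ G5 = {X1, X2, X3, X4, X5, X6, X7, X8, X9, X10, X11, X12} — every gallery is covered.
No 3 of the 5 guard posts cover everything (all 10 combinations miss at least one gallery), so 4 is optimal.

4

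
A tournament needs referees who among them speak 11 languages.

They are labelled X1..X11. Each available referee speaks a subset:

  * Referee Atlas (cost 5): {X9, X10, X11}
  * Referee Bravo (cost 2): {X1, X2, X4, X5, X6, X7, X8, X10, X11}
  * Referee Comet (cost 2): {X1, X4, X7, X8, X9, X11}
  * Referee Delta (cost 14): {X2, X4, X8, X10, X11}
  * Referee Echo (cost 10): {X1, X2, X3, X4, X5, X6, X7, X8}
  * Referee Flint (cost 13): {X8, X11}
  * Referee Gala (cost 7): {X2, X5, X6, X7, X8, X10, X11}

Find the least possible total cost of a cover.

Bravo, Comet, Echo together cover every language (Bravo ∪ Comet ∪ Echo = {X1, X2, X3, X4, X5, X6, X7, X8, X9, X10, X11}); total cost 2 + 2 + 10 = 14.
No covering selection has total cost below 14.

14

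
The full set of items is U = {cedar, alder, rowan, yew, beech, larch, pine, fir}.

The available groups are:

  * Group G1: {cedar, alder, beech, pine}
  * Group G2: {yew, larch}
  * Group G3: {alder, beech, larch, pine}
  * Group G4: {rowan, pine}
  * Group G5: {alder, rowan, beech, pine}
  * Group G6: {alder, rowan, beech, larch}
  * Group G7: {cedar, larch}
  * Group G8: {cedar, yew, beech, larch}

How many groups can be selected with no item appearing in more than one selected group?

2

G5, G7 are pairwise disjoint (G5={alder,rowan,beech,pine}; G7={cedar,larch}).
Every remaining group overlaps one of these, and no 3 of the listed groups are pairwise disjoint, so 2 is the maximum.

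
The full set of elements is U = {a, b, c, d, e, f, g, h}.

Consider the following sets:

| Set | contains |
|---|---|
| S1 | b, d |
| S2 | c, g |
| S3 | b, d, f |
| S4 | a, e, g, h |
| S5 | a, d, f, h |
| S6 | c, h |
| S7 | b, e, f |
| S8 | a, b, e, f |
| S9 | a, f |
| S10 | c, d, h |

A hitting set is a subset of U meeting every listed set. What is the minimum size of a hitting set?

3

Take T = {a, b, c}. Each listed set contains at least one of these, so T is a hitting set of size 3.
The sets S1, S6, S9 are pairwise disjoint, so any hitting set needs a separate element for each — at least 3. Hence 3 is optimal.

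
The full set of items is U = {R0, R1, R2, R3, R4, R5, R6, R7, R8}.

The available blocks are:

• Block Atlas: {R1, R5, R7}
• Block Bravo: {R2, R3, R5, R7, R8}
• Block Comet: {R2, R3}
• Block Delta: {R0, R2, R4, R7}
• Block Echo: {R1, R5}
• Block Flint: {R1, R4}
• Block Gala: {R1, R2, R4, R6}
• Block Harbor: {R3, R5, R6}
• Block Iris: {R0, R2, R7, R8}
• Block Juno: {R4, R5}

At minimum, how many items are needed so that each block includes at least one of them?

3

H = {R2, R4, R5} meets every block (each contains at least one member of H), and |H| = 3.
The blocks Flint, Harbor, Iris are pairwise disjoint, so any hitting set needs a separate item for each — at least 3. Hence 3 is optimal.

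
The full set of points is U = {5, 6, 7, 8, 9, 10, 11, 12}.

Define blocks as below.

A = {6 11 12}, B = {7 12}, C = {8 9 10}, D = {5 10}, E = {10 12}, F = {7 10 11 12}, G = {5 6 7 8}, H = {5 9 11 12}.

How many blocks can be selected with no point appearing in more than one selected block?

2

A, C are pairwise disjoint (A={6,11,12}; C={8,9,10}).
Every remaining block overlaps one of these, and no 3 of the listed blocks are pairwise disjoint, so 2 is the maximum.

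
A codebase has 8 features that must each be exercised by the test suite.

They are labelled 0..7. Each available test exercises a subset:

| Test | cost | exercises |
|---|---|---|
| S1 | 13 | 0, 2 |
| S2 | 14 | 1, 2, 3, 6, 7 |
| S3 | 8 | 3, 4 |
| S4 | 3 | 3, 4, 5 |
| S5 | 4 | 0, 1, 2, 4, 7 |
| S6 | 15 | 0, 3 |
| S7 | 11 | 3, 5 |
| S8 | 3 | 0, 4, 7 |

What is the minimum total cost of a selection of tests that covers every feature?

20

S2, S4, S8 together cover every feature (S2 ∪ S4 ∪ S8 = {0, 1, 2, 3, 4, 5, 6, 7}); total cost 14 + 3 + 3 = 20.
The greedy pick S5, S4, S2 costs 21; no covering selection beats 20.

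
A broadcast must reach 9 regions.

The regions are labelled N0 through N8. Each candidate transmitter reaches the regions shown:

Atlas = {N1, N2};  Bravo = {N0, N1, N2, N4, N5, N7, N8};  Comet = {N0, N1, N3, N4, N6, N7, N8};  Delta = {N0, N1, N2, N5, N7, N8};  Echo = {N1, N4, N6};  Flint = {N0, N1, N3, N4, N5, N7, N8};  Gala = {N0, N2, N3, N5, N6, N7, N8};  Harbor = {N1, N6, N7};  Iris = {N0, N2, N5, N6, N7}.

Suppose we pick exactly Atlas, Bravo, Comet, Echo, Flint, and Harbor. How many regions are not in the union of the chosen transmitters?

0

Union of Atlas, Bravo, Comet, Echo, Flint, Harbor = {N0, N1, N2, N3, N4, N5, N6, N7, N8} — that's every region, so 0 are uncovered.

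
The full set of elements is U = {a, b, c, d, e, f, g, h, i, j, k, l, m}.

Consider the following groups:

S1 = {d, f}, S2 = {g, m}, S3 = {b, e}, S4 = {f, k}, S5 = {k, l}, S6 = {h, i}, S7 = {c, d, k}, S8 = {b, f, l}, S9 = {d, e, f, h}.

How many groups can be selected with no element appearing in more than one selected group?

5

S1, S2, S3, S5, S6 are pairwise disjoint (S1={d,f}; S2={g,m}; S3={b,e}; S5={k,l}; S6={h,i}).
Every remaining group overlaps one of these, and no 6 of the listed groups are pairwise disjoint, so 5 is the maximum.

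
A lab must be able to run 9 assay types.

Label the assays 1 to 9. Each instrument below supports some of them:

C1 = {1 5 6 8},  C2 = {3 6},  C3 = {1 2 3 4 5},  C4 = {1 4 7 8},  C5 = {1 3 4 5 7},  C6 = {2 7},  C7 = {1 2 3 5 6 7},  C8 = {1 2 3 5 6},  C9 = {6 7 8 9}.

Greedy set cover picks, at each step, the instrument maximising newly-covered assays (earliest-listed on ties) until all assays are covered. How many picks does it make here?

Greedy: pick C7 (covers 6 new) → pick C4 (covers 2 new) → pick C9 (covers 1 new). Total picks: 3.
(The true minimum cover uses only 2 instruments, so greedy is not optimal here.)

3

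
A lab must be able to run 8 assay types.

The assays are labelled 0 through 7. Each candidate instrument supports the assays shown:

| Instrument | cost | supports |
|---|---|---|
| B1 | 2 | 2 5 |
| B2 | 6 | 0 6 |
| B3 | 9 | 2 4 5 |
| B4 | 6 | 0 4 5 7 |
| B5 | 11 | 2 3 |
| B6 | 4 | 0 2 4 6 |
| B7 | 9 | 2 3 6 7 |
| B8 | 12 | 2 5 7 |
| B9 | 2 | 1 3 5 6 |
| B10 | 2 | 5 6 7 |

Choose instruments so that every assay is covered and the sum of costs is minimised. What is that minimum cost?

B6, B9, B10 together cover every assay (B6 ∪ B9 ∪ B10 = {0, 1, 2, 3, 4, 5, 6, 7}); total cost 4 + 2 + 2 = 8.
No covering selection has total cost below 8.

8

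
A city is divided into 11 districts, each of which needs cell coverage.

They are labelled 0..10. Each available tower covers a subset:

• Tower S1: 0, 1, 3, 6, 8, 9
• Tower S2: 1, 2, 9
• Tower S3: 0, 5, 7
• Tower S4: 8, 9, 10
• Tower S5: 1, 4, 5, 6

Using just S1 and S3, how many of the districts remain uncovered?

Union of S1, S3 = {0, 1, 3, 5, 6, 7, 8, 9}.
Not covered: 2, 4, 10 — 3 districts.

3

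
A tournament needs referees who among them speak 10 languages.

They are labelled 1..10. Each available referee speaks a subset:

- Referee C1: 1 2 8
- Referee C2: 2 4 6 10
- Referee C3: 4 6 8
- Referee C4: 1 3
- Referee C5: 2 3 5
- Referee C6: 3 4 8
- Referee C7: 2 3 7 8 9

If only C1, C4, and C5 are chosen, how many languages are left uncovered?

Union of C1, C4, C5 = {1, 2, 3, 5, 8}.
Not covered: 4, 6, 7, 9, 10 — 5 languages.

5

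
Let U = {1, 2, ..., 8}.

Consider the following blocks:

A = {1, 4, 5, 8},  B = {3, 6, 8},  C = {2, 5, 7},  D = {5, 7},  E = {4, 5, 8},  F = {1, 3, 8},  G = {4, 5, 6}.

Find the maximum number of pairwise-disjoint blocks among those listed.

2

B, D are pairwise disjoint (B={3,6,8}; D={5,7}).
Every remaining block overlaps one of these, and no 3 of the listed blocks are pairwise disjoint, so 2 is the maximum.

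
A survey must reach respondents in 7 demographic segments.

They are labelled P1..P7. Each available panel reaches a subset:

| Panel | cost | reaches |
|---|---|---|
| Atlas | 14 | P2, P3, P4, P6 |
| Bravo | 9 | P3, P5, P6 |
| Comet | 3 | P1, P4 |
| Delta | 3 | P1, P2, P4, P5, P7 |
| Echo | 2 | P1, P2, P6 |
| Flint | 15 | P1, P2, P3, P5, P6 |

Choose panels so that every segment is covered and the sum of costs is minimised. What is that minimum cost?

12

Bravo, Delta together cover every segment (Bravo ∪ Delta = {P1, P2, P3, P4, P5, P6, P7}); total cost 9 + 3 = 12.
The greedy pick Delta, Echo, Bravo costs 14; no covering selection beats 12.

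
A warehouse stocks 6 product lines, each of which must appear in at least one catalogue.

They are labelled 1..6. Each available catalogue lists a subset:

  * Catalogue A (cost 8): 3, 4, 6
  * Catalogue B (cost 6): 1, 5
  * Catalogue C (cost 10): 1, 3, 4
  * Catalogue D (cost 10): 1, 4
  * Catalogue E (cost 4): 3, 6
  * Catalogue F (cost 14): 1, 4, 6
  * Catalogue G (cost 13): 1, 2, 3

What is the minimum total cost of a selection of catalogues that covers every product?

A, B, G together cover every product (A ∪ B ∪ G = {1, 2, 3, 4, 5, 6}); total cost 8 + 6 + 13 = 27.
The greedy pick E, B, A, G costs 31; no covering selection beats 27.

27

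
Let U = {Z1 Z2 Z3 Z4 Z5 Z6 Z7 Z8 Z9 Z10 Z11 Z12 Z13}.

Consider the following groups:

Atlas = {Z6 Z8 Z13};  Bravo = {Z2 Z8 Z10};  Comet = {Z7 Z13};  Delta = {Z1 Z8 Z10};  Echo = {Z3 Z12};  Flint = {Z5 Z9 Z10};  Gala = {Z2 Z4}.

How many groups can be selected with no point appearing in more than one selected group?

4

Comet, Delta, Echo, Gala are pairwise disjoint (Comet={Z7,Z13}; Delta={Z1,Z8,Z10}; Echo={Z3,Z12}; Gala={Z2,Z4}).
Every remaining group overlaps one of these, and no 5 of the listed groups are pairwise disjoint, so 4 is the maximum.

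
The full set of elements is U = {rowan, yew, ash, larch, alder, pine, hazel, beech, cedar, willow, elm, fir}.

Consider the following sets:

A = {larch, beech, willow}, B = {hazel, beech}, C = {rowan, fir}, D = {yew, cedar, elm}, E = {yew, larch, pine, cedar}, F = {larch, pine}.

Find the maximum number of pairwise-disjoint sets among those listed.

B, C, D, F are pairwise disjoint (B={hazel,beech}; C={rowan,fir}; D={yew,cedar,elm}; F={larch,pine}).
Every remaining set overlaps one of these, and no 5 of the listed sets are pairwise disjoint, so 4 is the maximum.

4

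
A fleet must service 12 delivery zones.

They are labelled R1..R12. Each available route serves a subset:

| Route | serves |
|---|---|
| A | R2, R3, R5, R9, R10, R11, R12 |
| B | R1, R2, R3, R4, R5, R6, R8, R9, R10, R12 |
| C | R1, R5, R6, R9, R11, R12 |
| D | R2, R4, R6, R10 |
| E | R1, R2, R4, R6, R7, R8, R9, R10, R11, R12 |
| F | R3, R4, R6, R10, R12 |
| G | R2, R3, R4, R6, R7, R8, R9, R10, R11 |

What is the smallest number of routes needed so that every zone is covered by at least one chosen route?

2

B and E together: B ∪ E = {R1, R2, R3, R4, R5, R6, R7, R8, R9, R10, R11, R12} — every zone is covered.
No single route has all 12 zones (the largest, B, has 10), so 2 is optimal.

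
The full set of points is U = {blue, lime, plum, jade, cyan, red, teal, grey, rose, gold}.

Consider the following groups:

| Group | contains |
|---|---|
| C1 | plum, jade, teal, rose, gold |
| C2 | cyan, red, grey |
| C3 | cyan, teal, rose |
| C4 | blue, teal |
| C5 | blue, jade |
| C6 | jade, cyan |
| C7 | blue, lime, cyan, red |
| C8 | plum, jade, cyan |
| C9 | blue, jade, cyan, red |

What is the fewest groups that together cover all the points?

3

C1 and C2 and C7 together: C1 ∪ C2 ∪ C7 = {blue, lime, plum, jade, cyan, red, teal, grey, rose, gold} — every point is covered.
Only C7 contains lime, so C7 is forced; the remaining 6 points need at least 2 more groups (each remaining group adds at most 5) — so at least 3 groups are needed, and 3 is optimal.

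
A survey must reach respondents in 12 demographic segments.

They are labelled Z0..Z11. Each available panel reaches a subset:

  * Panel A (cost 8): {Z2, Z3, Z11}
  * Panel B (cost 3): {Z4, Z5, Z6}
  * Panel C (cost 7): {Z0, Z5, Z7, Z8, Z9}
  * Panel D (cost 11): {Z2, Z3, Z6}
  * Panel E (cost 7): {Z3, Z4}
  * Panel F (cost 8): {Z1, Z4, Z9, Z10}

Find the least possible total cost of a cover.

26

A, B, C, F together cover every segment (A ∪ B ∪ C ∪ F = {Z0, Z1, Z2, Z3, Z4, Z5, Z6, Z7, Z8, Z9, Z10, Z11}); total cost 8 + 3 + 7 + 8 = 26.
No covering selection has total cost below 26.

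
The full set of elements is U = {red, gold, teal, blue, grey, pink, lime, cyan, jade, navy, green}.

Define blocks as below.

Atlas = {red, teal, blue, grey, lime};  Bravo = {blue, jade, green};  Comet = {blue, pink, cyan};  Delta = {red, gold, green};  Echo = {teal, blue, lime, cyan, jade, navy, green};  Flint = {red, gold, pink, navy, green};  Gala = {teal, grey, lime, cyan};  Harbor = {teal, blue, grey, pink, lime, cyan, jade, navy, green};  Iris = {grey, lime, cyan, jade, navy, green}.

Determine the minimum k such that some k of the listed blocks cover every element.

Flint and Harbor together: Flint ∪ Harbor = {red, gold, teal, blue, grey, pink, lime, cyan, jade, navy, green} — every element is covered.
No single block has all 11 elements (the largest, Harbor, has 9), so 2 is optimal.

2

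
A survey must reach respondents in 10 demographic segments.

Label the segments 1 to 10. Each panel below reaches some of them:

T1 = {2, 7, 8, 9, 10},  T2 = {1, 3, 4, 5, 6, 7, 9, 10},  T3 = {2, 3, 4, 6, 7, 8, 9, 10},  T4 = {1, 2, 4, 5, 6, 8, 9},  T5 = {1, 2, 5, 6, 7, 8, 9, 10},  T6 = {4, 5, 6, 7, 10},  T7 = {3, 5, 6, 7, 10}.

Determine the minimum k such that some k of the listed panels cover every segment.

T2 and T4 together: T2 ∪ T4 = {1, 2, 3, 4, 5, 6, 7, 8, 9, 10} — every segment is covered.
No single panel has all 10 segments (the largest, T2, has 8), so 2 is optimal.

2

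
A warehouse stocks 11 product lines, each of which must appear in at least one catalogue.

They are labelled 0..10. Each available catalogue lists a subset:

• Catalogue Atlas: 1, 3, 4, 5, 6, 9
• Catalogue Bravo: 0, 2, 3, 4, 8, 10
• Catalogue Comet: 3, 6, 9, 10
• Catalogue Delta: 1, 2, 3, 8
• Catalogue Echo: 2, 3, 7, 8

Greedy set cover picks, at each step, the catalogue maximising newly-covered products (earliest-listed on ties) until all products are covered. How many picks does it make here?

Greedy: pick Atlas (covers 6 new) → pick Bravo (covers 4 new) → pick Echo (covers 1 new). Total picks: 3.

3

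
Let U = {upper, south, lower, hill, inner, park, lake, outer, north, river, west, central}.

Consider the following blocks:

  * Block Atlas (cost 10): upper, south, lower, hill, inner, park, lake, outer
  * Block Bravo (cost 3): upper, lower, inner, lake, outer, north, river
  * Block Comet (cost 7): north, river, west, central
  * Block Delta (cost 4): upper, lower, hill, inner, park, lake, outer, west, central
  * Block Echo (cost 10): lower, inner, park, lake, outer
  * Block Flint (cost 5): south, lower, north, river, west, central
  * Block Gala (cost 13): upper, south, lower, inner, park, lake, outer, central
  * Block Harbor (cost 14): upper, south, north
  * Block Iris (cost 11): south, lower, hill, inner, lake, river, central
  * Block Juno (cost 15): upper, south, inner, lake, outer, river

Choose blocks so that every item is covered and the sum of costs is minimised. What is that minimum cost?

9

Delta, Flint together cover every item (Delta ∪ Flint = {upper, south, lower, hill, inner, park, lake, outer, north, river, west, central}); total cost 4 + 5 = 9.
The greedy pick Bravo, Delta, Flint costs 12; no covering selection beats 9.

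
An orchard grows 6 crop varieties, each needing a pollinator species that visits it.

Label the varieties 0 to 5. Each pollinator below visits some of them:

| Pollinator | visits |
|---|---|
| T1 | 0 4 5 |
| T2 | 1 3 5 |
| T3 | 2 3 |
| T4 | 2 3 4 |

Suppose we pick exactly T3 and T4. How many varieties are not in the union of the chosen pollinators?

Union of T3, T4 = {2, 3, 4}.
Not covered: 0, 1, 5 — 3 varieties.

3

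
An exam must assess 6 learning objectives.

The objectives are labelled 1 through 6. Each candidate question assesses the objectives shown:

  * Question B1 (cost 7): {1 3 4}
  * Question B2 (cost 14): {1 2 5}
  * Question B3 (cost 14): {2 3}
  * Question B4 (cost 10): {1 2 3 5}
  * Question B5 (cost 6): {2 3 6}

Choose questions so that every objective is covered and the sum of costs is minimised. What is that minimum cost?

B1, B4, B5 together cover every objective (B1 ∪ B4 ∪ B5 = {1, 2, 3, 4, 5, 6}); total cost 7 + 10 + 6 = 23.
No covering selection has total cost below 23.

23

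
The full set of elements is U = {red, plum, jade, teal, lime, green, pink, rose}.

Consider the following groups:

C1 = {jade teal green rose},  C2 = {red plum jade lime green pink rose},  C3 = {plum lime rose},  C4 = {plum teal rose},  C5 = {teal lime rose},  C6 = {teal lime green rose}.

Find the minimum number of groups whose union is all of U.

2

Take {C2, C6}. Their union is {red, plum, jade, teal, lime, green, pink, rose}, which is all 8 elements.
No single group has all 8 elements (the largest, C2, has 7), so 2 is optimal.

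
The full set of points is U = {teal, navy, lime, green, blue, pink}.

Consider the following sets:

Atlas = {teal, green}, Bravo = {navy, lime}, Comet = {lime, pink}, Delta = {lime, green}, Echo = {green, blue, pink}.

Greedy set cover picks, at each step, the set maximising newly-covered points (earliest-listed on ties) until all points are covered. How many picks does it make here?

3

Greedy: pick Echo (covers 3 new) → pick Bravo (covers 2 new) → pick Atlas (covers 1 new). Total picks: 3.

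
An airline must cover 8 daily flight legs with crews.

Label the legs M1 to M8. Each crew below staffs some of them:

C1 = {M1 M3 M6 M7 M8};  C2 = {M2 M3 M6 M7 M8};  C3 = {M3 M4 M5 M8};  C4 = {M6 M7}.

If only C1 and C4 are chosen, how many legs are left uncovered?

3

Union of C1, C4 = {M1, M3, M6, M7, M8}.
Not covered: M2, M4, M5 — 3 legs.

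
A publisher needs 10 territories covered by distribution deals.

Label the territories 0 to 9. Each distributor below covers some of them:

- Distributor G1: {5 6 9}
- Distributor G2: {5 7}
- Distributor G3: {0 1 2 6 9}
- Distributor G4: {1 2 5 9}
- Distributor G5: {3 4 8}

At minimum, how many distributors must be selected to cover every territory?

Take {G2, G3, G5}. Their union is {0, 1, 2, 3, 4, 5, 6, 7, 8, 9}, which is all 10 territories.
Only G3 contains 0, so G3 is forced; the remaining 5 territories need at least 2 more distributors (each remaining distributor adds at most 3) — so at least 3 distributors are needed, and 3 is optimal.

3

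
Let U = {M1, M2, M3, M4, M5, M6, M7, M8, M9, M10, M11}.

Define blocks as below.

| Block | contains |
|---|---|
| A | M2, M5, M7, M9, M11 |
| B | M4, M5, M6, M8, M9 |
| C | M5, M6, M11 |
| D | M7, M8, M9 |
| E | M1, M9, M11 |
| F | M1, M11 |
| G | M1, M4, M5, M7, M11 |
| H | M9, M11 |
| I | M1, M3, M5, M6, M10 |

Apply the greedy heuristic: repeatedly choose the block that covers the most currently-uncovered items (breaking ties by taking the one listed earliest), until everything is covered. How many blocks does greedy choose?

3

Greedy: pick A (covers 5 new) → pick I (covers 4 new) → pick B (covers 2 new). Total picks: 3.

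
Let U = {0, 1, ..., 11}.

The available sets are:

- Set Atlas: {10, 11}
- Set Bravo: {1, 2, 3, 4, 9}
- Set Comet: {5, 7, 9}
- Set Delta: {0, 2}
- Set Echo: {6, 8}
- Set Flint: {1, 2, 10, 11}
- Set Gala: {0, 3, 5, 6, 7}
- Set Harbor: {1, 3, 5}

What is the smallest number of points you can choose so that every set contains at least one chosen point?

4

The 4 points {2, 5, 6, 11} hit every set.
The sets Atlas, Delta, Echo, Harbor are pairwise disjoint, so any hitting set needs a separate point for each — at least 4. Hence 4 is optimal.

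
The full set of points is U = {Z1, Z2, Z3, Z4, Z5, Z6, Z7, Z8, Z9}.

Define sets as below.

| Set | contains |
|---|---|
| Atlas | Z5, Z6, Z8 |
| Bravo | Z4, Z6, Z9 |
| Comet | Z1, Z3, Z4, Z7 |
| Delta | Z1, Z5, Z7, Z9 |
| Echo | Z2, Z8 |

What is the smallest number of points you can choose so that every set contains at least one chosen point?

Take H = {Z2, Z6, Z7}. Each listed set contains at least one of these, so H is a hitting set of size 3.
No choice of 2 points meets every set, so 3 is the minimum.

3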